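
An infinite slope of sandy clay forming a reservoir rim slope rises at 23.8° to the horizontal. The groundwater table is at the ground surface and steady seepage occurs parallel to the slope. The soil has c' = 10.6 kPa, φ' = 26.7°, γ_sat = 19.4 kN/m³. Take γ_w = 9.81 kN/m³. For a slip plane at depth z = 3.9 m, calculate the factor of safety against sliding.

With seepage parallel to the slope and the water table at the surface, the effective normal stress on the slip plane uses the buoyant unit weight γ' = γ_sat − γ_w while the driving shear stress uses γ_sat:
FS = [c' + γ' z cos²β tanφ'] / [γ_sat z sinβ cosβ]
γ' = 19.4 − 9.81 = 9.59 kN/m³
Numerator = 10.6 + 9.59·3.9·cos²23.8°·tan26.7° = 10.6 + 9.59·3.9·0.8372·0.5029 = 26.347 kPa
Denominator = 19.4·3.9·sin23.8°·cos23.8° = 19.4·3.9·0.4035·0.9150 = 27.936 kPa
FS = 26.347 / 27.936 = 0.943

FS = 0.94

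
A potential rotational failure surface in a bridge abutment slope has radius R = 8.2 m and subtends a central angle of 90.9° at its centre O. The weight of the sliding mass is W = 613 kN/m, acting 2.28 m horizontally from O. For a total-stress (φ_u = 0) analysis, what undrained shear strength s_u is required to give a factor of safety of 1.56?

s_u = 20.4 kPa

FS = s_u·L_a·R / (W·d), so s_u = FS·W·d / (L_a·R).
Arc length L_a = R·θ = 8.2·(90.9°·π/180) = 8.2·1.5865 = 13.01 m
s_u = 1.56·613·2.28 / (13.01·8.2) = 2180.3 / 106.68 = 20.44 kPa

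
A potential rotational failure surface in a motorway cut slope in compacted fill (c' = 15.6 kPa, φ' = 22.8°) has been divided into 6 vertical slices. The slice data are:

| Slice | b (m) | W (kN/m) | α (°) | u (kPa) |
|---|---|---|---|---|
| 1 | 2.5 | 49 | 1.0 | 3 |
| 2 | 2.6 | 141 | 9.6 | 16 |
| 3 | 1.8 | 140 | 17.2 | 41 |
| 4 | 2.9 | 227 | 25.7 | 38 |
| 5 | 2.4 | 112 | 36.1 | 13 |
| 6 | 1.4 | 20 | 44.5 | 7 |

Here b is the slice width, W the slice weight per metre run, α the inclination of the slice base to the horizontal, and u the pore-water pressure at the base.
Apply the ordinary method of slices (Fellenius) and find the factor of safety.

Ordinary method of slices: FS = Σ[c'·Δl_i + (W_i cosα_i − u_i·Δl_i)·tanφ'] / Σ W_i sinα_i, with Δl_i = b_i / cosα_i.
Slice 1: Δl = 2.5/cos1.0° = 2.500 m; N'_1 = 49·cos1.0° − 3·2.500 = 41.5; c'Δl = 39.01; W sinα = 0.9
Slice 2: Δl = 2.6/cos9.6° = 2.637 m; N'_2 = 141·cos9.6° − 16·2.637 = 96.8; c'Δl = 41.14; W sinα = 23.5
Slice 3: Δl = 1.8/cos17.2° = 1.884 m; N'_3 = 140·cos17.2° − 41·1.884 = 56.5; c'Δl = 29.39; W sinα = 41.4
Slice 4: Δl = 2.9/cos25.7° = 3.218 m; N'_4 = 227·cos25.7° − 38·3.218 = 82.2; c'Δl = 50.21; W sinα = 98.4
Slice 5: Δl = 2.4/cos36.1° = 2.970 m; N'_5 = 112·cos36.1° − 13·2.970 = 51.9; c'Δl = 46.34; W sinα = 66.0
Slice 6: Δl = 1.4/cos44.5° = 1.963 m; N'_6 = 20·cos44.5° − 7·1.963 = 0.5; c'Δl = 30.62; W sinα = 14.0
Σc'Δl = 236.7 kN/m; ΣN' = 329.5 kN/m; ΣW sinα = 244.2 kN/m
Resisting = 236.7 + 329.5·tan22.8° = 236.7 + 138.5 = 375.2 kN/m
FS = 375.2 / 244.2 = 1.536

FS = 1.54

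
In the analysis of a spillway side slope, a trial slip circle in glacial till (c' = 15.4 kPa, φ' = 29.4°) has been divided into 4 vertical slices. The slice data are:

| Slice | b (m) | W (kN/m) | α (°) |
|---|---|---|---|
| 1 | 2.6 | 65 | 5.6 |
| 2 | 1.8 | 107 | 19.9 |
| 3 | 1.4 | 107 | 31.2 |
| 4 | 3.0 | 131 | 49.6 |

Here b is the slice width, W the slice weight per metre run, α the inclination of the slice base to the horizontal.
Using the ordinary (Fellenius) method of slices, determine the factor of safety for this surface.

Ordinary method of slices: FS = Σ[c'·Δl_i + (W_i cosα_i)·tanφ'] / Σ W_i sinα_i, with Δl_i = b_i / cosα_i.
Slice 1: Δl = 2.6/cos5.6° = 2.612 m; N'_1 = 65·cos5.6° = 64.7; c'Δl = 40.23; W sinα = 6.3
Slice 2: Δl = 1.8/cos19.9° = 1.914 m; N'_2 = 107·cos19.9° = 100.6; c'Δl = 29.48; W sinα = 36.4
Slice 3: Δl = 1.4/cos31.2° = 1.637 m; N'_3 = 107·cos31.2° = 91.5; c'Δl = 25.21; W sinα = 55.4
Slice 4: Δl = 3.0/cos49.6° = 4.629 m; N'_4 = 131·cos49.6° = 84.9; c'Δl = 71.28; W sinα = 99.8
Σc'Δl = 166.2 kN/m; ΣN' = 341.7 kN/m; ΣW sinα = 198.0 kN/m
Resisting = 166.2 + 341.7·tan29.4° = 166.2 + 192.6 = 358.8 kN/m
FS = 358.8 / 198.0 = 1.812

FS = 1.81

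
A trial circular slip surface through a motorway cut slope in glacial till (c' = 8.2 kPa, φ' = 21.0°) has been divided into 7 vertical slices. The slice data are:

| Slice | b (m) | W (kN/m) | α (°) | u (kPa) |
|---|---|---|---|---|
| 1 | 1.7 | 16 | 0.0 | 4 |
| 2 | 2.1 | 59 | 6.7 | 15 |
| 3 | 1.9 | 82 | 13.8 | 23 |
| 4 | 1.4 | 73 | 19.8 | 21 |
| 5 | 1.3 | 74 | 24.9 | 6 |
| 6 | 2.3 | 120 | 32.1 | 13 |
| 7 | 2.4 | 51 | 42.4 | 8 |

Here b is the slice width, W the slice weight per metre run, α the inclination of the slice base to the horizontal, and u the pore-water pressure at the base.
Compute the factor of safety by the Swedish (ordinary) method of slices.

FS = 1.19

Ordinary method of slices: FS = Σ[c'·Δl_i + (W_i cosα_i − u_i·Δl_i)·tanφ'] / Σ W_i sinα_i, with Δl_i = b_i / cosα_i.
Slice 1: Δl = 1.7/cos0.0° = 1.700 m; N'_1 = 16·cos0.0° − 4·1.700 = 9.2; c'Δl = 13.94; W sinα = 0.0
Slice 2: Δl = 2.1/cos6.7° = 2.114 m; N'_2 = 59·cos6.7° − 15·2.114 = 26.9; c'Δl = 17.34; W sinα = 6.9
Slice 3: Δl = 1.9/cos13.8° = 1.956 m; N'_3 = 82·cos13.8° − 23·1.956 = 34.6; c'Δl = 16.04; W sinα = 19.6
Slice 4: Δl = 1.4/cos19.8° = 1.488 m; N'_4 = 73·cos19.8° − 21·1.488 = 37.4; c'Δl = 12.20; W sinα = 24.7
Slice 5: Δl = 1.3/cos24.9° = 1.433 m; N'_5 = 74·cos24.9° − 6·1.433 = 58.5; c'Δl = 11.75; W sinα = 31.2
Slice 6: Δl = 2.3/cos32.1° = 2.715 m; N'_6 = 120·cos32.1° − 13·2.715 = 66.4; c'Δl = 22.26; W sinα = 63.8
Slice 7: Δl = 2.4/cos42.4° = 3.250 m; N'_7 = 51·cos42.4° − 8·3.250 = 11.7; c'Δl = 26.65; W sinα = 34.4
Σc'Δl = 120.2 kN/m; ΣN' = 244.7 kN/m; ΣW sinα = 180.5 kN/m
Resisting = 120.2 + 244.7·tan21.0° = 120.2 + 93.9 = 214.1 kN/m
FS = 214.1 / 180.5 = 1.186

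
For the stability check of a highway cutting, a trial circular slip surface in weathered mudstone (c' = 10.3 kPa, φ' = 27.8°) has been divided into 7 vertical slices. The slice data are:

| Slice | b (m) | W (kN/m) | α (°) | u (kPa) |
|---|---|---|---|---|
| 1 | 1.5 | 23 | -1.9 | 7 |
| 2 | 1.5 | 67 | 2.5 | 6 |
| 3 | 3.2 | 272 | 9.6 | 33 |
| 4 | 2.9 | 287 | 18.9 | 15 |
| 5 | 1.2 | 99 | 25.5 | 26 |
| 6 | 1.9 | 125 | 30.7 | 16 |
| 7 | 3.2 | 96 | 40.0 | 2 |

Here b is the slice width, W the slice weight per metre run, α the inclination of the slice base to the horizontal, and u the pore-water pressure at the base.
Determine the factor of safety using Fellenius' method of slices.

FS = 1.68

Ordinary method of slices: FS = Σ[c'·Δl_i + (W_i cosα_i − u_i·Δl_i)·tanφ'] / Σ W_i sinα_i, with Δl_i = b_i / cosα_i.
Slice 1: Δl = 1.5/cos(-1.9°) = 1.501 m; N'_1 = 23·cos(-1.9°) − 7·1.501 = 12.5; c'Δl = 15.46; W sinα = -0.8
Slice 2: Δl = 1.5/cos2.5° = 1.501 m; N'_2 = 67·cos2.5° − 6·1.501 = 57.9; c'Δl = 15.46; W sinα = 2.9
Slice 3: Δl = 3.2/cos9.6° = 3.245 m; N'_3 = 272·cos9.6° − 33·3.245 = 161.1; c'Δl = 33.43; W sinα = 45.4
Slice 4: Δl = 2.9/cos18.9° = 3.065 m; N'_4 = 287·cos18.9° − 15·3.065 = 225.5; c'Δl = 31.57; W sinα = 93.0
Slice 5: Δl = 1.2/cos25.5° = 1.330 m; N'_5 = 99·cos25.5° − 26·1.330 = 54.8; c'Δl = 13.69; W sinα = 42.6
Slice 6: Δl = 1.9/cos30.7° = 2.210 m; N'_6 = 125·cos30.7° − 16·2.210 = 72.1; c'Δl = 22.76; W sinα = 63.8
Slice 7: Δl = 3.2/cos40.0° = 4.177 m; N'_7 = 96·cos40.0° − 2·4.177 = 65.2; c'Δl = 43.03; W sinα = 61.7
Σc'Δl = 175.4 kN/m; ΣN' = 649.1 kN/m; ΣW sinα = 308.6 kN/m
Resisting = 175.4 + 649.1·tan27.8° = 175.4 + 342.3 = 517.7 kN/m
FS = 517.7 / 308.6 = 1.677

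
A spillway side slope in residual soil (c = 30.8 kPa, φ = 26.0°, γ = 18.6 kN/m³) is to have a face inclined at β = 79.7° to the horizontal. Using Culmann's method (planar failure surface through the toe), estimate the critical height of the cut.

H_c = 14.36 m

Culmann's analysis gives the critical failure plane at α_cr = (β + φ)/2 = (79.7 + 26.0)/2 = 52.9°, and the critical height
H_c = (4c/γ) · sinβ cosφ / [1 − cos(β − φ)]
    = (4·30.8/18.6) · sin79.7°·cos26.0° / [1 − cos(53.7°)]
    = 6.624 · 0.9839·0.8988 / [1 − 0.5920]
    = 6.624 · 0.8843 / 0.4080
    = 14.36 m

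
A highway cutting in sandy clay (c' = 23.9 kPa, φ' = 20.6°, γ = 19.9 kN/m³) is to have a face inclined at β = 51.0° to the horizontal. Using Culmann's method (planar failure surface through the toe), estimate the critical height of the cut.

H_c = 25.42 m

Culmann's analysis gives the critical failure plane at α_cr = (β + φ')/2 = (51.0 + 20.6)/2 = 35.8°, and the critical height
H_c = (4c'/γ) · sinβ cosφ' / [1 − cos(β − φ')]
    = (4·23.9/19.9) · sin51.0°·cos20.6° / [1 − cos(30.4°)]
    = 4.804 · 0.7771·0.9361 / [1 − 0.8625]
    = 4.804 · 0.7275 / 0.1375
    = 25.42 m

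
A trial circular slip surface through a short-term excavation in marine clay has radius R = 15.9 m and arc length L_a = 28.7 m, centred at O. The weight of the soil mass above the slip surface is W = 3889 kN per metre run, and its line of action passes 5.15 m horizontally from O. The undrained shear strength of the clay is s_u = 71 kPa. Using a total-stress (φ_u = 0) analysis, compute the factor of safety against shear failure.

FS = 1.62

Taking moments about the centre O, the resisting moment is provided by the undrained shear strength acting along the arc:
M_R = s_u·L_a·R = 71·28.70·15.9 = 32399.4 kN·m/m
M_D = W·d = 3889·5.15 = 20028.4 kN·m/m
FS = M_R / M_D = 32399.4 / 20028.4 = 1.618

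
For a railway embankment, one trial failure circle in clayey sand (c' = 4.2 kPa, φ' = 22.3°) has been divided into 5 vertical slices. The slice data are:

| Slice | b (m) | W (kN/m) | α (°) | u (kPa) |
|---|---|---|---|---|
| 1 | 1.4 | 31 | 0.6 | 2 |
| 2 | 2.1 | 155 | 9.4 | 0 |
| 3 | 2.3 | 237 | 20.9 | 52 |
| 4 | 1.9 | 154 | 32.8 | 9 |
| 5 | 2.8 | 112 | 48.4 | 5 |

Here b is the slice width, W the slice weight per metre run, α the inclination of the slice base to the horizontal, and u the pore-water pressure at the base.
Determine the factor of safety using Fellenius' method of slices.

FS = 0.83

Ordinary method of slices: FS = Σ[c'·Δl_i + (W_i cosα_i − u_i·Δl_i)·tanφ'] / Σ W_i sinα_i, with Δl_i = b_i / cosα_i.
Slice 1: Δl = 1.4/cos0.6° = 1.400 m; N'_1 = 31·cos0.6° − 2·1.400 = 28.2; c'Δl = 5.88; W sinα = 0.3
Slice 2: Δl = 2.1/cos9.4° = 2.129 m; N'_2 = 155·cos9.4° − 0·2.129 = 152.9; c'Δl = 8.94; W sinα = 25.3
Slice 3: Δl = 2.3/cos20.9° = 2.462 m; N'_3 = 237·cos20.9° − 52·2.462 = 93.4; c'Δl = 10.34; W sinα = 84.5
Slice 4: Δl = 1.9/cos32.8° = 2.260 m; N'_4 = 154·cos32.8° − 9·2.260 = 109.1; c'Δl = 9.49; W sinα = 83.4
Slice 5: Δl = 2.8/cos48.4° = 4.217 m; N'_5 = 112·cos48.4° − 5·4.217 = 53.3; c'Δl = 17.71; W sinα = 83.8
Σc'Δl = 52.4 kN/m; ΣN' = 436.9 kN/m; ΣW sinα = 277.4 kN/m
Resisting = 52.4 + 436.9·tan22.3° = 52.4 + 179.2 = 231.5 kN/m
FS = 231.5 / 277.4 = 0.835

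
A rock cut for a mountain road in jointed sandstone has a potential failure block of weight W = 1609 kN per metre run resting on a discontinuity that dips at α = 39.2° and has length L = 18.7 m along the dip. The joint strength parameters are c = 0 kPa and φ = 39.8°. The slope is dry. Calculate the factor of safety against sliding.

FS = 1.02

Resolving the block weight along and normal to the plane and applying the Mohr–Coulomb strength on the joint:
N' = W cosα = 1609·cos39.2° = 1246.9 kN/m
Driving force T = W sinα = 1609·sin39.2° = 1016.9 kN/m
Resisting force R = c·L + N'·tanφ = 0·18.7 + 1246.9·tan39.8° = 0.0 + 1038.9 = 1038.9 kN/m
FS = R / T = 1038.9 / 1016.9 = 1.022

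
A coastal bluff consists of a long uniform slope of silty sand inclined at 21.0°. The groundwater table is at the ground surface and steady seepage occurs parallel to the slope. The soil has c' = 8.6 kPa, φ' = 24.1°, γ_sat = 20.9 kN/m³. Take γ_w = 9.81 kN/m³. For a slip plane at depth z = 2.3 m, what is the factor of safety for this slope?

FS = 1.15

With seepage parallel to the slope and the water table at the surface, the effective normal stress on the slip plane uses the buoyant unit weight γ' = γ_sat − γ_w while the driving shear stress uses γ_sat:
FS = [c' + γ' z cos²β tanφ'] / [γ_sat z sinβ cosβ]
γ' = 20.9 − 9.81 = 11.09 kN/m³
Numerator = 8.6 + 11.09·2.3·cos²21.0°·tan24.1° = 8.6 + 11.09·2.3·0.8716·0.4473 = 18.544 kPa
Denominator = 20.9·2.3·sin21.0°·cos21.0° = 20.9·2.3·0.3584·0.9336 = 16.083 kPa
FS = 18.544 / 16.083 = 1.153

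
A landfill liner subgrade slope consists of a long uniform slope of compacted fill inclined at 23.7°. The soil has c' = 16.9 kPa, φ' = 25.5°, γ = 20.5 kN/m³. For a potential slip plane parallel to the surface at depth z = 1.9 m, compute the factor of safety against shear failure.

For an infinite slope with a slip plane parallel to the surface (no pore pressure): FS = [c' + γz cos²β tanφ'] / [γz sinβ cosβ].
γz = 20.5·1.9 = 38.95 kN/m²
Numerator = 16.9 + 38.95·cos²23.7°·tan25.5° = 16.9 + 38.95·0.8384·0.4770 = 32.477 kPa
Denominator = 38.95·sin23.7°·cos23.7° = 38.95·0.4019·0.9157 = 14.335 kPa
FS = 32.477 / 14.335 = 2.265

FS = 2.27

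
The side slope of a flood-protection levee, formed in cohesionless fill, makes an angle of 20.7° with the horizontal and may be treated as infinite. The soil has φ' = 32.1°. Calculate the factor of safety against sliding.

FS = 1.66

For a dry cohesionless infinite slope the factor of safety is FS = tanφ' / tanβ.
FS = tan32.1° / tan20.7° = 0.6273 / 0.3779 = 1.660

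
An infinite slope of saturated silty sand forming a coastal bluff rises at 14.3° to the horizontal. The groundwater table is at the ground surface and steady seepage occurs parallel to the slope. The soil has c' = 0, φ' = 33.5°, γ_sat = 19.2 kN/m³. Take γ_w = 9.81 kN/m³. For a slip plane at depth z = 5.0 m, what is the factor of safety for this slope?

FS = 1.27

With seepage parallel to the slope and the water table at the surface, the effective normal stress on the slip plane uses the buoyant unit weight γ' = γ_sat − γ_w while the driving shear stress uses γ_sat:
FS = [c' + γ' z cos²β tanφ'] / [γ_sat z sinβ cosβ]
(For c' = 0 this reduces to FS = (γ'/γ_sat)·tanφ'/tanβ.)
γ' = 19.2 − 9.81 = 9.39 kN/m³
Numerator = 0.0 + 9.39·5.0·cos²14.3°·tan33.5° = 0.0 + 9.39·5.0·0.9390·0.6619 = 29.180 kPa
Denominator = 19.2·5.0·sin14.3°·cos14.3° = 19.2·5.0·0.2470·0.9690 = 22.977 kPa
FS = 29.180 / 22.977 = 1.270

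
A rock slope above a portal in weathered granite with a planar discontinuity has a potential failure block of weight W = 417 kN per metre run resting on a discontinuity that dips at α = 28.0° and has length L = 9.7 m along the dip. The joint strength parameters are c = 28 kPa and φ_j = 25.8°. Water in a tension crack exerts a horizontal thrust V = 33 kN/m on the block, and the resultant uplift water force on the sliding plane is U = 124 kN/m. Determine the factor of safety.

FS = 1.70

Resolving the block weight along and normal to the plane and applying the Mohr–Coulomb strength on the joint:
N' = W cosα − U − V sinα = 417·cos28.0° − 124 − 33·sin28.0° = 228.7 kN/m
Driving force T = W sinα + V cosα = 417·sin28.0° + 33·cos28.0° = 224.9 kN/m
Resisting force R = c·L + N'·tanφ_j = 28·9.7 + 228.7·tan25.8° = 271.6 + 110.6 = 382.2 kN/m
FS = R / T = 382.2 / 224.9 = 1.699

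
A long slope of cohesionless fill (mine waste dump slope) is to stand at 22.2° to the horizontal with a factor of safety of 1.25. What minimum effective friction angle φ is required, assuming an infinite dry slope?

φ = 27.0°

FS = tanφ/tanβ ⇒ tanφ = FS · tanβ = 1.25 · tan22.2° = 0.5101
φ = arctan(0.5101) = 27.03°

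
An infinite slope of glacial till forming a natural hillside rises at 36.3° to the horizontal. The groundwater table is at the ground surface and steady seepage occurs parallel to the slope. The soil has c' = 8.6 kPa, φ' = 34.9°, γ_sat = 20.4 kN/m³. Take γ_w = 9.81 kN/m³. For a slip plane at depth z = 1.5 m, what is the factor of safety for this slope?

With seepage parallel to the slope and the water table at the surface, the effective normal stress on the slip plane uses the buoyant unit weight γ' = γ_sat − γ_w while the driving shear stress uses γ_sat:
FS = [c' + γ' z cos²β tanφ'] / [γ_sat z sinβ cosβ]
γ' = 20.4 − 9.81 = 10.59 kN/m³
Numerator = 8.6 + 10.59·1.5·cos²36.3°·tan34.9° = 8.6 + 10.59·1.5·0.6495·0.6976 = 15.798 kPa
Denominator = 20.4·1.5·sin36.3°·cos36.3° = 20.4·1.5·0.5920·0.8059 = 14.600 kPa
FS = 15.798 / 14.600 = 1.082

FS = 1.08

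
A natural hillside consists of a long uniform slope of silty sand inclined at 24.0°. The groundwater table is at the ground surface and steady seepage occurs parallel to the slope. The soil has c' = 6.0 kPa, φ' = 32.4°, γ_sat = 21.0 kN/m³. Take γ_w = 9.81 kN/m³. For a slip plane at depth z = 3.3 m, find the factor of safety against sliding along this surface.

With seepage parallel to the slope and the water table at the surface, the effective normal stress on the slip plane uses the buoyant unit weight γ' = γ_sat − γ_w while the driving shear stress uses γ_sat:
FS = [c' + γ' z cos²β tanφ'] / [γ_sat z sinβ cosβ]
γ' = 21.0 − 9.81 = 11.19 kN/m³
Numerator = 6.0 + 11.19·3.3·cos²24.0°·tan32.4° = 6.0 + 11.19·3.3·0.8346·0.6346 = 25.558 kPa
Denominator = 21.0·3.3·sin24.0°·cos24.0° = 21.0·3.3·0.4067·0.9135 = 25.750 kPa
FS = 25.558 / 25.750 = 0.993

FS = 0.99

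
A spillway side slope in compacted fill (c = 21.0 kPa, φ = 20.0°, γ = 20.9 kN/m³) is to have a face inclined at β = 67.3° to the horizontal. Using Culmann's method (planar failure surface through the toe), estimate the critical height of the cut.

H_c = 10.83 m

Culmann's analysis gives the critical failure plane at α_cr = (β + φ)/2 = (67.3 + 20.0)/2 = 43.6°, and the critical height
H_c = (4c/γ) · sinβ cosφ / [1 − cos(β − φ)]
    = (4·21.0/20.9) · sin67.3°·cos20.0° / [1 − cos(47.3°)]
    = 4.019 · 0.9225·0.9397 / [1 − 0.6782]
    = 4.019 · 0.8669 / 0.3218
    = 10.83 m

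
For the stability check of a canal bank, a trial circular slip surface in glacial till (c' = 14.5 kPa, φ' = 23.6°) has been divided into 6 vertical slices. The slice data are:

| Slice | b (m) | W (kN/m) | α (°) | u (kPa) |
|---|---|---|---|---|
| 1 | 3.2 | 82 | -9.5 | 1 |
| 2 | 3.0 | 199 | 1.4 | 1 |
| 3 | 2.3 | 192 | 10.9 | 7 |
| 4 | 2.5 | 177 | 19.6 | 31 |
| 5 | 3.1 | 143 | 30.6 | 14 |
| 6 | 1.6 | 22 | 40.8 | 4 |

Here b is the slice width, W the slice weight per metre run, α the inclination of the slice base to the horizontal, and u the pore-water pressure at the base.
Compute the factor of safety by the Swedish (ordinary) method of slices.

Ordinary method of slices: FS = Σ[c'·Δl_i + (W_i cosα_i − u_i·Δl_i)·tanφ'] / Σ W_i sinα_i, with Δl_i = b_i / cosα_i.
Slice 1: Δl = 3.2/cos(-9.5°) = 3.244 m; N'_1 = 82·cos(-9.5°) − 1·3.244 = 77.6; c'Δl = 47.05; W sinα = -13.5
Slice 2: Δl = 3.0/cos1.4° = 3.001 m; N'_2 = 199·cos1.4° − 1·3.001 = 195.9; c'Δl = 43.51; W sinα = 4.9
Slice 3: Δl = 2.3/cos10.9° = 2.342 m; N'_3 = 192·cos10.9° − 7·2.342 = 172.1; c'Δl = 33.96; W sinα = 36.3
Slice 4: Δl = 2.5/cos19.6° = 2.654 m; N'_4 = 177·cos19.6° − 31·2.654 = 84.5; c'Δl = 38.48; W sinα = 59.4
Slice 5: Δl = 3.1/cos30.6° = 3.602 m; N'_5 = 143·cos30.6° − 14·3.602 = 72.7; c'Δl = 52.22; W sinα = 72.8
Slice 6: Δl = 1.6/cos40.8° = 2.114 m; N'_6 = 22·cos40.8° − 4·2.114 = 8.2; c'Δl = 30.65; W sinα = 14.4
Σc'Δl = 245.9 kN/m; ΣN' = 611.1 kN/m; ΣW sinα = 174.2 kN/m
Resisting = 245.9 + 611.1·tan23.6° = 245.9 + 267.0 = 512.8 kN/m
FS = 512.8 / 174.2 = 2.944

FS = 2.94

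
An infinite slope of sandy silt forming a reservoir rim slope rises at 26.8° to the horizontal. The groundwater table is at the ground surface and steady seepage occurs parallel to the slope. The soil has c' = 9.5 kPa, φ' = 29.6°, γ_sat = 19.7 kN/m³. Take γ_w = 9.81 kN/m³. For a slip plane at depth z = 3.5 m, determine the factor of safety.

FS = 0.91

With seepage parallel to the slope and the water table at the surface, the effective normal stress on the slip plane uses the buoyant unit weight γ' = γ_sat − γ_w while the driving shear stress uses γ_sat:
FS = [c' + γ' z cos²β tanφ'] / [γ_sat z sinβ cosβ]
γ' = 19.7 − 9.81 = 9.89 kN/m³
Numerator = 9.5 + 9.89·3.5·cos²26.8°·tan29.6° = 9.5 + 9.89·3.5·0.7967·0.5681 = 25.167 kPa
Denominator = 19.7·3.5·sin26.8°·cos26.8° = 19.7·3.5·0.4509·0.8926 = 27.749 kPa
FS = 25.167 / 27.749 = 0.907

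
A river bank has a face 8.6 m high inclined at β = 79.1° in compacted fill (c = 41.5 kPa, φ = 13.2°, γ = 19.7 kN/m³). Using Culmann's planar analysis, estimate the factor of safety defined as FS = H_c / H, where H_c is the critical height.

H_c = (4c/γ) · sinβ cosφ / [1 − cos(β − φ)]
    = (4·41.5/19.7) · sin79.1°·cos13.2° / [1 − cos65.9°]
    = 8.426 · 0.9560 / 0.5917 = 13.62 m
FS = H_c / H = 13.62 / 8.6 = 1.583

FS = 1.58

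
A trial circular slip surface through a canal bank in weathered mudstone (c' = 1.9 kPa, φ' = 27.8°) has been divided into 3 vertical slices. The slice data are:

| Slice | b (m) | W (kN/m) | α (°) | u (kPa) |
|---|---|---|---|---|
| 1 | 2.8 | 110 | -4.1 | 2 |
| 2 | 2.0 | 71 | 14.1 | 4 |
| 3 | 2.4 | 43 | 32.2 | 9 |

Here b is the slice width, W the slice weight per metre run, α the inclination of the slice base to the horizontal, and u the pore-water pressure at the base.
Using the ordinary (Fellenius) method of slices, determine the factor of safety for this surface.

Ordinary method of slices: FS = Σ[c'·Δl_i + (W_i cosα_i − u_i·Δl_i)·tanφ'] / Σ W_i sinα_i, with Δl_i = b_i / cosα_i.
Slice 1: Δl = 2.8/cos(-4.1°) = 2.807 m; N'_1 = 110·cos(-4.1°) − 2·2.807 = 104.1; c'Δl = 5.33; W sinα = -7.9
Slice 2: Δl = 2.0/cos14.1° = 2.062 m; N'_2 = 71·cos14.1° − 4·2.062 = 60.6; c'Δl = 3.92; W sinα = 17.3
Slice 3: Δl = 2.4/cos32.2° = 2.836 m; N'_3 = 43·cos32.2° − 9·2.836 = 10.9; c'Δl = 5.39; W sinα = 22.9
Σc'Δl = 14.6 kN/m; ΣN' = 175.6 kN/m; ΣW sinα = 32.3 kN/m
Resisting = 14.6 + 175.6·tan27.8° = 14.6 + 92.6 = 107.2 kN/m
FS = 107.2 / 32.3 = 3.315

FS = 3.31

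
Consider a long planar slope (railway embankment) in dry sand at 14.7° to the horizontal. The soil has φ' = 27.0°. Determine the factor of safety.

FS = 1.94

For a dry cohesionless infinite slope the factor of safety is FS = tanφ' / tanβ.
FS = tan27.0° / tan14.7° = 0.5095 / 0.2623 = 1.942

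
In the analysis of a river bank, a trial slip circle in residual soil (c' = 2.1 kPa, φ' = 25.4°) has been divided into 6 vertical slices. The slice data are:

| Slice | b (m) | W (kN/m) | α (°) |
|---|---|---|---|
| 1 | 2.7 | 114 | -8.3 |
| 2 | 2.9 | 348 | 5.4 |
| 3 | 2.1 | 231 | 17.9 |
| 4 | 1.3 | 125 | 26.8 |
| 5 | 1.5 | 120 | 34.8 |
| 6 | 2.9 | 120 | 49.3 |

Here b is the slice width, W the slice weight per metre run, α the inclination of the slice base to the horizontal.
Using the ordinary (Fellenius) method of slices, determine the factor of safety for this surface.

FS = 1.62

Ordinary method of slices: FS = Σ[c'·Δl_i + (W_i cosα_i)·tanφ'] / Σ W_i sinα_i, with Δl_i = b_i / cosα_i.
Slice 1: Δl = 2.7/cos(-8.3°) = 2.729 m; N'_1 = 114·cos(-8.3°) = 112.8; c'Δl = 5.73; W sinα = -16.5
Slice 2: Δl = 2.9/cos5.4° = 2.913 m; N'_2 = 348·cos5.4° = 346.5; c'Δl = 6.12; W sinα = 32.7
Slice 3: Δl = 2.1/cos17.9° = 2.207 m; N'_3 = 231·cos17.9° = 219.8; c'Δl = 4.63; W sinα = 71.0
Slice 4: Δl = 1.3/cos26.8° = 1.456 m; N'_4 = 125·cos26.8° = 111.6; c'Δl = 3.06; W sinα = 56.4
Slice 5: Δl = 1.5/cos34.8° = 1.827 m; N'_5 = 120·cos34.8° = 98.5; c'Δl = 3.84; W sinα = 68.5
Slice 6: Δl = 2.9/cos49.3° = 4.447 m; N'_6 = 120·cos49.3° = 78.3; c'Δl = 9.34; W sinα = 91.0
Σc'Δl = 32.7 kN/m; ΣN' = 967.4 kN/m; ΣW sinα = 303.1 kN/m
Resisting = 32.7 + 967.4·tan25.4° = 32.7 + 459.4 = 492.1 kN/m
FS = 492.1 / 303.1 = 1.623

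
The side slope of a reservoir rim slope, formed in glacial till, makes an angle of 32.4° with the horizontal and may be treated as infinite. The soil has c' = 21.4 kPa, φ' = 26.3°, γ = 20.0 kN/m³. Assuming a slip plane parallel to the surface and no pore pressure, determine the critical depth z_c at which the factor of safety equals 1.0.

Setting FS = 1.00 in FS = [c' + γz cos²β tanφ'] / [γz sinβ cosβ] and solving for z:
z = c' / [γ cosβ (FS·sinβ − cosβ·tanφ')]
  = 21.4 / [20.0·cos32.4°·(1.00·sin32.4° − cos32.4°·tan26.3°)]
  = 21.4 / [20.0·0.8443·(1.00·0.5358 − 0.8443·0.4942)]
  = 21.4 / 2.0016 = 10.691 m

z_c = 10.69 m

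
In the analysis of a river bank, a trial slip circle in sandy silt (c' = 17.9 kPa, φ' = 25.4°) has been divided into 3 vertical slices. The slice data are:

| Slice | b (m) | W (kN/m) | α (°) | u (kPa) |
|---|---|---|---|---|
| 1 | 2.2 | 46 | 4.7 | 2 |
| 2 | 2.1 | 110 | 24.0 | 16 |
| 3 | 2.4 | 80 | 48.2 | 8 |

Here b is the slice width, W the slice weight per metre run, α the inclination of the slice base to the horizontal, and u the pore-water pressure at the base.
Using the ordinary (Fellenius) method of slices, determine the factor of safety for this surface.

Ordinary method of slices: FS = Σ[c'·Δl_i + (W_i cosα_i − u_i·Δl_i)·tanφ'] / Σ W_i sinα_i, with Δl_i = b_i / cosα_i.
Slice 1: Δl = 2.2/cos4.7° = 2.207 m; N'_1 = 46·cos4.7° − 2·2.207 = 41.4; c'Δl = 39.51; W sinα = 3.8
Slice 2: Δl = 2.1/cos24.0° = 2.299 m; N'_2 = 110·cos24.0° − 16·2.299 = 63.7; c'Δl = 41.15; W sinα = 44.7
Slice 3: Δl = 2.4/cos48.2° = 3.601 m; N'_3 = 80·cos48.2° − 8·3.601 = 24.5; c'Δl = 64.45; W sinα = 59.6
Σc'Δl = 145.1 kN/m; ΣN' = 129.7 kN/m; ΣW sinα = 108.1 kN/m
Resisting = 145.1 + 129.7·tan25.4° = 145.1 + 61.6 = 206.7 kN/m
FS = 206.7 / 108.1 = 1.911

FS = 1.91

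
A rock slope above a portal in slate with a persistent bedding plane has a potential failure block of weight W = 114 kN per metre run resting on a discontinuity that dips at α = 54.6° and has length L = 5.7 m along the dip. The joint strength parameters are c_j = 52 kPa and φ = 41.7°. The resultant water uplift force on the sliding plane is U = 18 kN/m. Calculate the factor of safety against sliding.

FS = 3.65

Resolving the block weight along and normal to the plane and applying the Mohr–Coulomb strength on the joint:
N' = W cosα − U = 114·cos54.6° − 18 = 48.0 kN/m
Driving force T = W sinα = 114·sin54.6° = 92.9 kN/m
Resisting force R = c_j·L + N'·tanφ = 52·5.7 + 48.0·tan41.7° = 296.4 + 42.8 = 339.2 kN/m
FS = R / T = 339.2 / 92.9 = 3.650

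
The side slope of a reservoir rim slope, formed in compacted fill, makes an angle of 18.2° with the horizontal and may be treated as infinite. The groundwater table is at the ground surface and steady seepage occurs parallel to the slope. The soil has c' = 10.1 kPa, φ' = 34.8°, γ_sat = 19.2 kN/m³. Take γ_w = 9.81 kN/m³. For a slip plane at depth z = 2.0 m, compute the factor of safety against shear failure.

With seepage parallel to the slope and the water table at the surface, the effective normal stress on the slip plane uses the buoyant unit weight γ' = γ_sat − γ_w while the driving shear stress uses γ_sat:
FS = [c' + γ' z cos²β tanφ'] / [γ_sat z sinβ cosβ]
γ' = 19.2 − 9.81 = 9.39 kN/m³
Numerator = 10.1 + 9.39·2.0·cos²18.2°·tan34.8° = 10.1 + 9.39·2.0·0.9024·0.6950 = 21.879 kPa
Denominator = 19.2·2.0·sin18.2°·cos18.2° = 19.2·2.0·0.3123·0.9500 = 11.394 kPa
FS = 21.879 / 11.394 = 1.920

FS = 1.92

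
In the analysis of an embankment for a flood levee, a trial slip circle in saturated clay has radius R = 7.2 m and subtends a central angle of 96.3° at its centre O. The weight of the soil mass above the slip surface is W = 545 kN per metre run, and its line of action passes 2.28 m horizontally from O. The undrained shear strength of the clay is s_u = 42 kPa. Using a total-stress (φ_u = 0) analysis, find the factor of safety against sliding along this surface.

FS = 2.95

Taking moments about the centre O, the resisting moment is provided by the undrained shear strength acting along the arc:
Arc length L_a = R·θ = 7.2·(96.3°·π/180) = 7.2·1.6808 = 12.10 m
M_R = s_u·L_a·R = 42·12.10·7.2 = 3659.5 kN·m/m
M_D = W·d = 545·2.28 = 1242.6 kN·m/m
FS = M_R / M_D = 3659.5 / 1242.6 = 2.945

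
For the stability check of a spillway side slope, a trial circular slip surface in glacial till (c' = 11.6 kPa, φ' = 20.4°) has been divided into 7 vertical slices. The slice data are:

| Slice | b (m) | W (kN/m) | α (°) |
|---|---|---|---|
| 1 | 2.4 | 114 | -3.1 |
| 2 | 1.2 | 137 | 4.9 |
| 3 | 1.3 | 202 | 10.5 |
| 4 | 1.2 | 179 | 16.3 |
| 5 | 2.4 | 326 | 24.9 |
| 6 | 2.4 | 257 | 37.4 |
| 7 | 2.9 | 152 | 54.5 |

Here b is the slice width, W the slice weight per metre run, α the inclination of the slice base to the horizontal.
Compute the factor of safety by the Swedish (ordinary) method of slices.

FS = 1.27

Ordinary method of slices: FS = Σ[c'·Δl_i + (W_i cosα_i)·tanφ'] / Σ W_i sinα_i, with Δl_i = b_i / cosα_i.
Slice 1: Δl = 2.4/cos(-3.1°) = 2.404 m; N'_1 = 114·cos(-3.1°) = 113.8; c'Δl = 27.88; W sinα = -6.2
Slice 2: Δl = 1.2/cos4.9° = 1.204 m; N'_2 = 137·cos4.9° = 136.5; c'Δl = 13.97; W sinα = 11.7
Slice 3: Δl = 1.3/cos10.5° = 1.322 m; N'_3 = 202·cos10.5° = 198.6; c'Δl = 15.34; W sinα = 36.8
Slice 4: Δl = 1.2/cos16.3° = 1.250 m; N'_4 = 179·cos16.3° = 171.8; c'Δl = 14.50; W sinα = 50.2
Slice 5: Δl = 2.4/cos24.9° = 2.646 m; N'_5 = 326·cos24.9° = 295.7; c'Δl = 30.69; W sinα = 137.3
Slice 6: Δl = 2.4/cos37.4° = 3.021 m; N'_6 = 257·cos37.4° = 204.2; c'Δl = 35.04; W sinα = 156.1
Slice 7: Δl = 2.9/cos54.5° = 4.994 m; N'_7 = 152·cos54.5° = 88.3; c'Δl = 57.93; W sinα = 123.7
Σc'Δl = 195.4 kN/m; ΣN' = 1208.9 kN/m; ΣW sinα = 509.7 kN/m
Resisting = 195.4 + 1208.9·tan20.4° = 195.4 + 449.6 = 644.9 kN/m
FS = 644.9 / 509.7 = 1.265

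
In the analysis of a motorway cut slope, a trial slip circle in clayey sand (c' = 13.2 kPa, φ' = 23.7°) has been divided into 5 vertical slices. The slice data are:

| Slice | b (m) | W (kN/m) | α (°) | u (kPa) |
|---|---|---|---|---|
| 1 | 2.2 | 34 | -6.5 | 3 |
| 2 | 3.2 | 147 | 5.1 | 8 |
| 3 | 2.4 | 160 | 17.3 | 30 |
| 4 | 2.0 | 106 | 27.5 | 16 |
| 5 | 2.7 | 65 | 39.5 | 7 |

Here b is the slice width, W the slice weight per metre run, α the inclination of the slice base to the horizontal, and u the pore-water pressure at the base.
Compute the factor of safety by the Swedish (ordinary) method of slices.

FS = 2.15

Ordinary method of slices: FS = Σ[c'·Δl_i + (W_i cosα_i − u_i·Δl_i)·tanφ'] / Σ W_i sinα_i, with Δl_i = b_i / cosα_i.
Slice 1: Δl = 2.2/cos(-6.5°) = 2.214 m; N'_1 = 34·cos(-6.5°) − 3·2.214 = 27.1; c'Δl = 29.23; W sinα = -3.8
Slice 2: Δl = 3.2/cos5.1° = 3.213 m; N'_2 = 147·cos5.1° − 8·3.213 = 120.7; c'Δl = 42.41; W sinα = 13.1
Slice 3: Δl = 2.4/cos17.3° = 2.514 m; N'_3 = 160·cos17.3° − 30·2.514 = 77.4; c'Δl = 33.18; W sinα = 47.6
Slice 4: Δl = 2.0/cos27.5° = 2.255 m; N'_4 = 106·cos27.5° − 16·2.255 = 57.9; c'Δl = 29.76; W sinα = 48.9
Slice 5: Δl = 2.7/cos39.5° = 3.499 m; N'_5 = 65·cos39.5° − 7·3.499 = 25.7; c'Δl = 46.19; W sinα = 41.3
Σc'Δl = 180.8 kN/m; ΣN' = 308.8 kN/m; ΣW sinα = 147.1 kN/m
Resisting = 180.8 + 308.8·tan23.7° = 180.8 + 135.6 = 316.3 kN/m
FS = 316.3 / 147.1 = 2.151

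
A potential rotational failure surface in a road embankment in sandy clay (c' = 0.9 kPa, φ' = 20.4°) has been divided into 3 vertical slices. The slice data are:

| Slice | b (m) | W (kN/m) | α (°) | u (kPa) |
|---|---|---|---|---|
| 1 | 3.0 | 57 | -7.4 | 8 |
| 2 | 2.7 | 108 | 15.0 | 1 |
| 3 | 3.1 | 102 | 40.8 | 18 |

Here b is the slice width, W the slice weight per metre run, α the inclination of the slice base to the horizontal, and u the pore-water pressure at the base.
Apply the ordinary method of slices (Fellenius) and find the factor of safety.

Ordinary method of slices: FS = Σ[c'·Δl_i + (W_i cosα_i − u_i·Δl_i)·tanφ'] / Σ W_i sinα_i, with Δl_i = b_i / cosα_i.
Slice 1: Δl = 3.0/cos(-7.4°) = 3.025 m; N'_1 = 57·cos(-7.4°) − 8·3.025 = 32.3; c'Δl = 2.72; W sinα = -7.3
Slice 2: Δl = 2.7/cos15.0° = 2.795 m; N'_2 = 108·cos15.0° − 1·2.795 = 101.5; c'Δl = 2.52; W sinα = 28.0
Slice 3: Δl = 3.1/cos40.8° = 4.095 m; N'_3 = 102·cos40.8° − 18·4.095 = 3.5; c'Δl = 3.69; W sinα = 66.6
Σc'Δl = 8.9 kN/m; ΣN' = 137.3 kN/m; ΣW sinα = 87.3 kN/m
Resisting = 8.9 + 137.3·tan20.4° = 8.9 + 51.1 = 60.0 kN/m
FS = 60.0 / 87.3 = 0.688

FS = 0.69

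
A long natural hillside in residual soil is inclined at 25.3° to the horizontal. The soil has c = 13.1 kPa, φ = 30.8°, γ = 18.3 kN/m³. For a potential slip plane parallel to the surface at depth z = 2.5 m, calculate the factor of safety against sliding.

FS = 2.00

For an infinite slope with a slip plane parallel to the surface (no pore pressure): FS = [c + γz cos²β tanφ] / [γz sinβ cosβ].
γz = 18.3·2.5 = 45.75 kN/m²
Numerator = 13.1 + 45.75·cos²25.3°·tan30.8° = 13.1 + 45.75·0.8174·0.5961 = 35.392 kPa
Denominator = 45.75·sin25.3°·cos25.3° = 45.75·0.4274·0.9041 = 17.676 kPa
FS = 35.392 / 17.676 = 2.002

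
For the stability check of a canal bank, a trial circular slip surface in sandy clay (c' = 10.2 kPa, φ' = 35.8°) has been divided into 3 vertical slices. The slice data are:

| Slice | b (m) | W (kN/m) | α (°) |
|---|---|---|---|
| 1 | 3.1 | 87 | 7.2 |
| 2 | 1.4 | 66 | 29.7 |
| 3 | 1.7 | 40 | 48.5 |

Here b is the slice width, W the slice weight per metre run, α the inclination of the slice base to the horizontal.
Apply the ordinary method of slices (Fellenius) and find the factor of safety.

FS = 2.68

Ordinary method of slices: FS = Σ[c'·Δl_i + (W_i cosα_i)·tanφ'] / Σ W_i sinα_i, with Δl_i = b_i / cosα_i.
Slice 1: Δl = 3.1/cos7.2° = 3.125 m; N'_1 = 87·cos7.2° = 86.3; c'Δl = 31.87; W sinα = 10.9
Slice 2: Δl = 1.4/cos29.7° = 1.612 m; N'_2 = 66·cos29.7° = 57.3; c'Δl = 16.44; W sinα = 32.7
Slice 3: Δl = 1.7/cos48.5° = 2.566 m; N'_3 = 40·cos48.5° = 26.5; c'Δl = 26.17; W sinα = 30.0
Σc'Δl = 74.5 kN/m; ΣN' = 170.1 kN/m; ΣW sinα = 73.6 kN/m
Resisting = 74.5 + 170.1·tan35.8° = 74.5 + 122.7 = 197.2 kN/m
FS = 197.2 / 73.6 = 2.681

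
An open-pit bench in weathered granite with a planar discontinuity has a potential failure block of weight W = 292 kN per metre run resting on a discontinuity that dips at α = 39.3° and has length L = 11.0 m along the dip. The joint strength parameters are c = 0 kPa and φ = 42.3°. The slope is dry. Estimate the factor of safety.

Resolving the block weight along and normal to the plane and applying the Mohr–Coulomb strength on the joint:
N' = W cosα = 292·cos39.3° = 226.0 kN/m
Driving force T = W sinα = 292·sin39.3° = 184.9 kN/m
Resisting force R = c·L + N'·tanφ = 0·11.0 + 226.0·tan42.3° = 0.0 + 205.6 = 205.6 kN/m
FS = R / T = 205.6 / 184.9 = 1.112

FS = 1.11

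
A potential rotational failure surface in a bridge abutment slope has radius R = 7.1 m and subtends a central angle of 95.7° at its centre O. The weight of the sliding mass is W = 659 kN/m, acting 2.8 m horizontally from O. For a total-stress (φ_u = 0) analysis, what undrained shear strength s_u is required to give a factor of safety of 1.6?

FS = s_u·L_a·R / (W·d), so s_u = FS·W·d / (L_a·R).
Arc length L_a = R·θ = 7.1·(95.7°·π/180) = 7.1·1.6703 = 11.86 m
s_u = 1.6·659·2.8 / (11.86·7.1) = 2952.3 / 84.20 = 35.06 kPa

s_u = 35.1 kPa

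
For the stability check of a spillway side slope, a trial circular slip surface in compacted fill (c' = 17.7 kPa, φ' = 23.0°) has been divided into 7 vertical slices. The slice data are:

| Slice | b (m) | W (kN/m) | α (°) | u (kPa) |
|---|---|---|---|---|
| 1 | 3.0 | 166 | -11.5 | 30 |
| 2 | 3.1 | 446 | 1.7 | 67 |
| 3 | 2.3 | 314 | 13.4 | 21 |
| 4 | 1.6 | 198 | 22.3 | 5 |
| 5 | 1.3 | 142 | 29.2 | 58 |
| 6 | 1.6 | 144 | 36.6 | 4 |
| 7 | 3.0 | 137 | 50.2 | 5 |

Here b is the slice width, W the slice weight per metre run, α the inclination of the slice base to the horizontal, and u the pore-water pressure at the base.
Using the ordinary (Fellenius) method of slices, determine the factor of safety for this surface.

FS = 1.88

Ordinary method of slices: FS = Σ[c'·Δl_i + (W_i cosα_i − u_i·Δl_i)·tanφ'] / Σ W_i sinα_i, with Δl_i = b_i / cosα_i.
Slice 1: Δl = 3.0/cos(-11.5°) = 3.061 m; N'_1 = 166·cos(-11.5°) − 30·3.061 = 70.8; c'Δl = 54.19; W sinα = -33.1
Slice 2: Δl = 3.1/cos1.7° = 3.101 m; N'_2 = 446·cos1.7° − 67·3.101 = 238.0; c'Δl = 54.89; W sinα = 13.2
Slice 3: Δl = 2.3/cos13.4° = 2.364 m; N'_3 = 314·cos13.4° − 21·2.364 = 255.8; c'Δl = 41.85; W sinα = 72.8
Slice 4: Δl = 1.6/cos22.3° = 1.729 m; N'_4 = 198·cos22.3° − 5·1.729 = 174.5; c'Δl = 30.61; W sinα = 75.1
Slice 5: Δl = 1.3/cos29.2° = 1.489 m; N'_5 = 142·cos29.2° − 58·1.489 = 37.6; c'Δl = 26.36; W sinα = 69.3
Slice 6: Δl = 1.6/cos36.6° = 1.993 m; N'_6 = 144·cos36.6° − 4·1.993 = 107.6; c'Δl = 35.28; W sinα = 85.9
Slice 7: Δl = 3.0/cos50.2° = 4.687 m; N'_7 = 137·cos50.2° − 5·4.687 = 64.3; c'Δl = 82.95; W sinα = 105.3
Σc'Δl = 326.1 kN/m; ΣN' = 948.7 kN/m; ΣW sinα = 388.4 kN/m
Resisting = 326.1 + 948.7·tan23.0° = 326.1 + 402.7 = 728.8 kN/m
FS = 728.8 / 388.4 = 1.876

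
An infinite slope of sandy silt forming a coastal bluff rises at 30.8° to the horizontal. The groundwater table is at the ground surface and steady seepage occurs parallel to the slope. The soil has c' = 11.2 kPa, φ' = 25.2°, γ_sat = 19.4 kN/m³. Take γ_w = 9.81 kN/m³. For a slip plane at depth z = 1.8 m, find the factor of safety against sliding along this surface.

FS = 1.12

With seepage parallel to the slope and the water table at the surface, the effective normal stress on the slip plane uses the buoyant unit weight γ' = γ_sat − γ_w while the driving shear stress uses γ_sat:
FS = [c' + γ' z cos²β tanφ'] / [γ_sat z sinβ cosβ]
γ' = 19.4 − 9.81 = 9.59 kN/m³
Numerator = 11.2 + 9.59·1.8·cos²30.8°·tan25.2° = 11.2 + 9.59·1.8·0.7378·0.4706 = 17.193 kPa
Denominator = 19.4·1.8·sin30.8°·cos30.8° = 19.4·1.8·0.5120·0.8590 = 15.359 kPa
FS = 17.193 / 15.359 = 1.119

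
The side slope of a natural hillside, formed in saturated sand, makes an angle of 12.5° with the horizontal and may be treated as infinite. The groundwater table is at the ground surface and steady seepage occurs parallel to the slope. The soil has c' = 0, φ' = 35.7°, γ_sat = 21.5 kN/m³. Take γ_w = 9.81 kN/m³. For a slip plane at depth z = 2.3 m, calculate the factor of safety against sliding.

FS = 1.76

With seepage parallel to the slope and the water table at the surface, the effective normal stress on the slip plane uses the buoyant unit weight γ' = γ_sat − γ_w while the driving shear stress uses γ_sat:
FS = [c' + γ' z cos²β tanφ'] / [γ_sat z sinβ cosβ]
(For c' = 0 this reduces to FS = (γ'/γ_sat)·tanφ'/tanβ.)
γ' = 21.5 − 9.81 = 11.69 kN/m³
Numerator = 0.0 + 11.69·2.3·cos²12.5°·tan35.7° = 0.0 + 11.69·2.3·0.9532·0.7186 = 18.415 kPa
Denominator = 21.5·2.3·sin12.5°·cos12.5° = 21.5·2.3·0.2164·0.9763 = 10.449 kPa
FS = 18.415 / 10.449 = 1.762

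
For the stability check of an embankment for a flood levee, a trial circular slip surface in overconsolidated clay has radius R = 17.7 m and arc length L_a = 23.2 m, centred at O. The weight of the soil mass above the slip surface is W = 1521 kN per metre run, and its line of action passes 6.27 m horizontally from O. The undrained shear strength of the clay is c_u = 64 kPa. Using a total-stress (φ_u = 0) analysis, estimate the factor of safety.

FS = 2.76

Taking moments about the centre O, the resisting moment is provided by the undrained shear strength acting along the arc:
M_R = c_u·L_a·R = 64·23.20·17.7 = 26281.0 kN·m/m
M_D = W·d = 1521·6.27 = 9536.7 kN·m/m
FS = M_R / M_D = 26281.0 / 9536.7 = 2.756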